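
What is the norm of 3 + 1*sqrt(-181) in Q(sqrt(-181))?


N(a + b*sqrt(d)) = a^2 - d*b^2
= (3)^2 - (-181)*(1)^2
= 9 + 181
= 190

190


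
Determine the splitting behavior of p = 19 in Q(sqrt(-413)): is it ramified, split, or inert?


K = Q(sqrt(-413)). Since d mod 4 = 3, disc(K) = -1652.
Check p | disc: -1652 mod 19 = 1.
p does not divide disc. Compute Legendre symbol (d/p):
5^((19-1)/2) mod 19 = 1
(d/p) = 1, so p splits: (p) = P*P' with e=1, f=1, g=2.
Therefore p is split.

split


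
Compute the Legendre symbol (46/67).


p = 67 is prime, so compute (46/67) with the reciprocity algorithm (Jacobi-symbol steps: pull out 2s via (2/n), flip via reciprocity, reduce):
  pull out 2: (2/67) = -1  (since 67 mod 8 = 3)
  reciprocity: (23/67) -> -(67/23)
  reduce: (21/23)
  reciprocity: (21/23) -> +(23/21)
  reduce: (2/21)
  pull out 2: (2/21) = -1  (since 21 mod 8 = 5)
  (1/21) = 1
Product of signs = -1
(46/67) = -1

-1


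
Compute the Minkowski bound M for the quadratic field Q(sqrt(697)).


d = 697, d mod 4 = 1, so disc(K) = d = 697; |disc(K)| = 697
Real quadratic field, so n = 2, s = r2 = 0, r1 = 2
M = (n!/n^n) * (4/pi)^s * sqrt(|disc(K)|) = (2!/2^2) * (4/pi)^0 * sqrt(697)
= 0.5 * 1.000000 * 26.400758
= 13.2004

13.2004


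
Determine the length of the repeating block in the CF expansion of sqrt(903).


Run the CF algorithm for sqrt(903).
a_0 = floor(sqrt(903)) = 30; set m_0=0, q_0=1.
Recurrence: m' = q*a - m,  q' = (d - m'^2)/q,  a' = floor((a_0 + m')/q').
  step 1: m=30, q=3, a=20
  step 2: m=30, q=1, a=60
a_2 = 2*a_0 = 60, so the period closes here.
sqrt(903) = [30; 20, 60]
Period length = 2

2


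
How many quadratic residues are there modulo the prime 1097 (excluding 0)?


For prime p, the number of non-zero quadratic residues is (p-1)/2.
= (1097-1)/2
= 548

548


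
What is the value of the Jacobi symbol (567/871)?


Compute (567/871) via quadratic reciprocity:
  reciprocity: (567/871) -> -(871/567)
  reduce: (304/567)
  pull out 2: (2/567) = +1  (since 567 mod 8 = 7)
  pull out 2: (2/567) = +1  (since 567 mod 8 = 7)
  pull out 2: (2/567) = +1  (since 567 mod 8 = 7)
  pull out 2: (2/567) = +1  (since 567 mod 8 = 7)
  reciprocity: (19/567) -> -(567/19)
  reduce: (16/19)
  pull out 2: (2/19) = -1  (since 19 mod 8 = 3)
  pull out 2: (2/19) = -1  (since 19 mod 8 = 3)
  pull out 2: (2/19) = -1  (since 19 mod 8 = 3)
  pull out 2: (2/19) = -1  (since 19 mod 8 = 3)
  (1/19) = 1
Product of signs = 1

1


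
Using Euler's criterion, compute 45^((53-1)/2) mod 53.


p = 53 is prime and the exponent is (p-1)/2 = 26, so by Euler's criterion 45^26 = (45/53) = +1 or -1 mod 53.
Compute by square-and-multiply:
  26 = 16 + 8 + 2 (binary 11010)
  Repeated squaring mod 53: 45^1 = 45, 45^2 = 11, 45^4 = 15, 45^8 = 13, 45^16 = 10
  45^26 = 45^16 * 45^8 * 45^2 = 10 * 13 * 11 mod 53
    10 * 13 = 130 = 24 mod 53
    24 * 11 = 264 = 52 mod 53
  45^26 = 52 mod 53
Result 52 = p - 1 = -1 mod 53: 45 is a quadratic non-residue mod 53. As a residue in [0, p-1] the value is 52.
45^26 mod 53 = 52

52


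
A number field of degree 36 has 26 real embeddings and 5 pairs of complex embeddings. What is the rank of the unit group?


By Dirichlet's unit theorem:
rank = r1 + r2 - 1
= 26 + 5 - 1
= 30

30


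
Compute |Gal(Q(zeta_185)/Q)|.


|Gal(Q(zeta_185)/Q)| = phi(185)
= 144

144


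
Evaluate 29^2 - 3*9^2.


x^2 - d*y^2
= 29^2 - 3*9^2
= 841 - 243
= 598

598


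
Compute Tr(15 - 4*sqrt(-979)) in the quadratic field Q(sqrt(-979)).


Tr(a + b*sqrt(d)) = (a + b*sqrt(d)) + (a - b*sqrt(d)) = 2a
= 2 * (15)
= 30

30


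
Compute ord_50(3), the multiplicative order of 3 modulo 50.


We want ord_50(3), the smallest k >= 1 with 3^k = 1 mod 50.
n = 50 = 2 * 5^2, phi(50) = 20; the order divides phi(n).
Divisors of 20: 1, 2, 4, 5, 10, 20
Repeated squaring mod 50: 3^1 = 3, 3^2 = 9, 3^4 = 31, 3^8 = 11, 3^16 = 21
Test divisors in increasing order:
  k=1: 3^1 = 3 mod 50
  k=2: 3^2 = 9 mod 50
  k=4: 3^4 = 31 mod 50
  k=5: 3^5 = 31 * 3 = 43 mod 50
  k=10: 3^10 = 11 * 9 = 49 mod 50
  k=20: 3^20 = 21 * 31 = 1 mod 50  <- first divisor giving 1
Order = 20

20


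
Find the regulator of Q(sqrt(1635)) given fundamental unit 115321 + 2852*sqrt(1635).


epsilon = 115321 + 2852*sqrt(1635)
= 230642.0000
R = ln(230642.0000)
= 12.3486

12.3486


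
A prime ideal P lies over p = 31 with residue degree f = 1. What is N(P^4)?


N(P^a) = p^(a*f)
= 31^(4*1)
= 31^4
= 923521

923521


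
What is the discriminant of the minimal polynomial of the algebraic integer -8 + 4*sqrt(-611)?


The element -8 + 4*sqrt(-611) has minimal polynomial:
x^2 + 16*x + 9840
Discriminant = (16)^2 - 4*(9840)
= 256 - 39360
= -39104

-39104


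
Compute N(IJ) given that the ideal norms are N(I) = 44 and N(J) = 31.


N(IJ) = N(I) * N(J)
= 44 * 31
= 1364

1364


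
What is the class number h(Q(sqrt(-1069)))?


K = Q(sqrt(-1069)). d mod 4 = 3, so D = disc(K) = 4d = -4276
h(K) equals the number of primitive reduced positive-definite forms (a, b, c) = a*x^2 + b*x*y + c*y^2 with b^2 - 4ac = D,
where reduced means |b| <= a <= c, with b >= 0 whenever |b| = a or a = c, and primitive means gcd(a, b, c) = 1.
Reduced forces 3a^2 <= |D| = 4276, so 1 <= a <= 37; b must have the parity of D, and c = (b^2 - D)/(4a) must be an integer >= a.
Enumerate a = 1..37, b in [-a, a]:
  a=1: (1, 0, 1069)  [1]
  a=2: (2, 2, 535)  [1]
  a=3..4: none
  a=5: (5, -2, 214), (5, 2, 214)  [2]
  a=6: none
  a=7: (7, -6, 154), (7, 6, 154)  [2]
  a=8..9: none
  a=10: (10, -2, 107), (10, 2, 107)  [2]
  a=11: (11, -6, 98), (11, 6, 98)  [2]
  a=12: none
  a=13: (13, -12, 85), (13, 12, 85)  [2]
  a=14: (14, -6, 77), (14, 6, 77)  [2]
  a=15..16: none
  a=17: (17, -12, 65), (17, 12, 65)  [2]
  a=18..21: none
  a=22: (22, -6, 49), (22, 6, 49)  [2]
  a=23: (23, -18, 50), (23, 18, 50)  [2]
  a=24: none
  a=25: (25, -18, 46), (25, 18, 46)  [2]
  a=26: (26, -14, 43), (26, 14, 43)  [2]
  a=27..28: none
  a=29: (29, -4, 37), (29, 4, 37)  [2]
  a=30: none
  a=31: (31, -8, 35), (31, 8, 35)  [2]
  a=32..33: none
  a=34: (34, -22, 35), (34, 22, 35)  [2]
  a=35..37: none
Total reduced forms: 1 + 1 + 2 + 2 + 2 + 2 + 2 + 2 + 2 + 2 + 2 + 2 + 2 + 2 + 2 + 2 = 30
h = 30

30


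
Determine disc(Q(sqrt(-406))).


For K = Q(sqrt(d)) with d squarefree: disc(K) = d if d = 1 mod 4, and disc(K) = 4d if d = 2 or 3 mod 4.
Here d = -406, and d mod 4 = 2.
d = 2 mod 4, not 1 (O_K = Z[sqrt(d)]), so disc(K) = 4d = 4 * (-406) = -1624

-1624


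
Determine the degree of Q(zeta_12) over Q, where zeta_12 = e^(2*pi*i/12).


The degree equals Euler's totient phi(12).
12 = 2^2 * 3
phi(12) = 4

4


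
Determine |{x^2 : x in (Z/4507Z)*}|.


For prime p, the number of non-zero quadratic residues is (p-1)/2.
= (4507-1)/2
= 2253

2253


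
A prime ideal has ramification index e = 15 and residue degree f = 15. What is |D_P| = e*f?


|D_P| = e * f
= 15 * 15
= 225

225


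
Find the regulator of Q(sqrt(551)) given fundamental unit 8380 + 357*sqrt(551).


epsilon = 8380 + 357*sqrt(551)
= 16759.9999
R = ln(16759.9999)
= 9.7268

9.7268


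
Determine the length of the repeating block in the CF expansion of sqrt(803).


Run the CF algorithm for sqrt(803).
a_0 = floor(sqrt(803)) = 28; set m_0=0, q_0=1.
Recurrence: m' = q*a - m,  q' = (d - m'^2)/q,  a' = floor((a_0 + m')/q').
  step 1: m=28, q=19, a=2
  step 2: m=10, q=37, a=1
  step 3: m=27, q=2, a=27
  step 4: m=27, q=37, a=1
  step 5: m=10, q=19, a=2
  step 6: m=28, q=1, a=56
a_6 = 2*a_0 = 56, so the period closes here.
sqrt(803) = [28; 2, 1, 27, 1, 2, 56]
Period length = 6

6


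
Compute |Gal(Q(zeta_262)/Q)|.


|Gal(Q(zeta_262)/Q)| = phi(262)
= 130

130


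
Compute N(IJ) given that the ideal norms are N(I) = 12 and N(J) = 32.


N(IJ) = N(I) * N(J)
= 12 * 32
= 384

384


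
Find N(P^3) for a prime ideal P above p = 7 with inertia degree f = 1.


N(P^a) = p^(a*f)
= 7^(3*1)
= 7^3
= 343

343


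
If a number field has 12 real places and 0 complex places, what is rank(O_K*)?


By Dirichlet's unit theorem:
rank = r1 + r2 - 1
= 12 + 0 - 1
= 11

11


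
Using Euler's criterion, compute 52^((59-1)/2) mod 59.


p = 59 is prime and the exponent is (p-1)/2 = 29, so by Euler's criterion 52^29 = (52/59) = +1 or -1 mod 59.
Compute by square-and-multiply:
  29 = 16 + 8 + 4 + 1 (binary 11101)
  Repeated squaring mod 59: 52^1 = 52, 52^2 = 49, 52^4 = 41, 52^8 = 29, 52^16 = 15
  52^29 = 52^16 * 52^8 * 52^4 * 52^1 = 15 * 29 * 41 * 52 mod 59
    15 * 29 = 435 = 22 mod 59
    22 * 41 = 902 = 17 mod 59
    17 * 52 = 884 = 58 mod 59
  52^29 = 58 mod 59
Result 58 = p - 1 = -1 mod 59: 52 is a quadratic non-residue mod 59. As a residue in [0, p-1] the value is 58.
52^29 mod 59 = 58

58


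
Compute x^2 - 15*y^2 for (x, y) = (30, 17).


x^2 - d*y^2
= 30^2 - 15*17^2
= 900 - 4335
= -3435

-3435


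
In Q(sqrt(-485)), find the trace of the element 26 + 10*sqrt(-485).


Tr(a + b*sqrt(d)) = (a + b*sqrt(d)) + (a - b*sqrt(d)) = 2a
= 2 * (26)
= 52

52


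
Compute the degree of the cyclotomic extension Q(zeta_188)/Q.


The degree equals Euler's totient phi(188).
188 = 2^2 * 47
phi(188) = 92

92


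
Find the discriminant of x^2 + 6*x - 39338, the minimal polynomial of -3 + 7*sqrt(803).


The element -3 + 7*sqrt(803) has minimal polynomial:
x^2 + 6*x - 39338
Discriminant = (6)^2 - 4*(-39338)
= 36 + 157352
= 157388

157388


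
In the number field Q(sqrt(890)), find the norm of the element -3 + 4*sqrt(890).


N(a + b*sqrt(d)) = a^2 - d*b^2
= (-3)^2 - (890)*(4)^2
= 9 - 14240
= -14231

-14231


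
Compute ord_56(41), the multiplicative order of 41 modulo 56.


We want ord_56(41), the smallest k >= 1 with 41^k = 1 mod 56.
n = 56 = 2^3 * 7, phi(56) = 24; the order divides phi(n).
Divisors of 24: 1, 2, 3, 4, 6, 8, 12, 24
Repeated squaring mod 56: 41^1 = 41, 41^2 = 1, 41^4 = 1, 41^8 = 1, 41^16 = 1
Test divisors in increasing order:
  k=1: 41^1 = 41 mod 56
  k=2: 41^2 = 1 mod 56  <- first divisor giving 1
Order = 2

2


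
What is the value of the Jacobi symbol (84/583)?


Compute (84/583) via quadratic reciprocity:
  pull out 2: (2/583) = +1  (since 583 mod 8 = 7)
  pull out 2: (2/583) = +1  (since 583 mod 8 = 7)
  reciprocity: (21/583) -> +(583/21)
  reduce: (16/21)
  pull out 2: (2/21) = -1  (since 21 mod 8 = 5)
  pull out 2: (2/21) = -1  (since 21 mod 8 = 5)
  pull out 2: (2/21) = -1  (since 21 mod 8 = 5)
  pull out 2: (2/21) = -1  (since 21 mod 8 = 5)
  (1/21) = 1
Product of signs = 1

1


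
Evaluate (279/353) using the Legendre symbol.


p = 353 is prime, so compute (279/353) with the reciprocity algorithm (Jacobi-symbol steps: pull out 2s via (2/n), flip via reciprocity, reduce):
  reciprocity: (279/353) -> +(353/279)
  reduce: (74/279)
  pull out 2: (2/279) = +1  (since 279 mod 8 = 7)
  reciprocity: (37/279) -> +(279/37)
  reduce: (20/37)
  pull out 2: (2/37) = -1  (since 37 mod 8 = 5)
  pull out 2: (2/37) = -1  (since 37 mod 8 = 5)
  reciprocity: (5/37) -> +(37/5)
  reduce: (2/5)
  pull out 2: (2/5) = -1  (since 5 mod 8 = 5)
  (1/5) = 1
Product of signs = -1
(279/353) = -1

-1


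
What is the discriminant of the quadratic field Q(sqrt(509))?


For K = Q(sqrt(d)) with d squarefree: disc(K) = d if d = 1 mod 4, and disc(K) = 4d if d = 2 or 3 mod 4.
Here d = 509, and d mod 4 = 1.
d = 1 mod 4 (O_K = Z[(1+sqrt(d))/2]), so disc(K) = d = 509

509


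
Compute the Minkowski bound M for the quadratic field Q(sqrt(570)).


d = 570, d mod 4 = 2, so disc(K) = 4d = 2280; |disc(K)| = 2280
Real quadratic field, so n = 2, s = r2 = 0, r1 = 2
M = (n!/n^n) * (4/pi)^s * sqrt(|disc(K)|) = (2!/2^2) * (4/pi)^0 * sqrt(2280)
= 0.5 * 1.000000 * 47.749346
= 23.8747

23.8747


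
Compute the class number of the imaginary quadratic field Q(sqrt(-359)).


K = Q(sqrt(-359)). d mod 4 = 1, so D = disc(K) = d = -359
h(K) equals the number of primitive reduced positive-definite forms (a, b, c) = a*x^2 + b*x*y + c*y^2 with b^2 - 4ac = D,
where reduced means |b| <= a <= c, with b >= 0 whenever |b| = a or a = c, and primitive means gcd(a, b, c) = 1.
Reduced forces 3a^2 <= |D| = 359, so 1 <= a <= 10; b must have the parity of D, and c = (b^2 - D)/(4a) must be an integer >= a.
Enumerate a = 1..10, b in [-a, a]:
  a=1: (1, 1, 90)  [1]
  a=2: (2, -1, 45), (2, 1, 45)  [2]
  a=3: (3, -1, 30), (3, 1, 30)  [2]
  a=4: (4, -3, 23), (4, 3, 23)  [2]
  a=5: (5, -1, 18), (5, 1, 18)  [2]
  a=6: (6, -5, 16), (6, -1, 15), (6, 1, 15), (6, 5, 16)  [4]
  a=7: none
  a=8: (8, -5, 12), (8, 5, 12)  [2]
  a=9: (9, -1, 10), (9, 1, 10)  [2]
  a=10: (10, -9, 11), (10, 9, 11)  [2]
Total reduced forms: 1 + 2 + 2 + 2 + 2 + 4 + 2 + 2 + 2 = 19
h = 19

19


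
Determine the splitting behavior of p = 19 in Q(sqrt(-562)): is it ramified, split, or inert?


K = Q(sqrt(-562)). Since d mod 4 = 2, disc(K) = -2248.
Check p | disc: -2248 mod 19 = 13.
p does not divide disc. Compute Legendre symbol (d/p):
8^((19-1)/2) mod 19 = -1
(d/p) = -1, so p is inert: (p) stays prime with e=1, f=2, g=1.
Therefore p is inert.

inert


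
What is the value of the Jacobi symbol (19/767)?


Compute (19/767) via quadratic reciprocity:
  reciprocity: (19/767) -> -(767/19)
  reduce: (7/19)
  reciprocity: (7/19) -> -(19/7)
  reduce: (5/7)
  reciprocity: (5/7) -> +(7/5)
  reduce: (2/5)
  pull out 2: (2/5) = -1  (since 5 mod 8 = 5)
  (1/5) = 1
Product of signs = -1

-1


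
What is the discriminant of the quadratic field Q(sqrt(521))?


For K = Q(sqrt(d)) with d squarefree: disc(K) = d if d = 1 mod 4, and disc(K) = 4d if d = 2 or 3 mod 4.
Here d = 521, and d mod 4 = 1.
d = 1 mod 4 (O_K = Z[(1+sqrt(d))/2]), so disc(K) = d = 521

521


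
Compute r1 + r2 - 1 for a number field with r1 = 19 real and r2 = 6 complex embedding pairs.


By Dirichlet's unit theorem:
rank = r1 + r2 - 1
= 19 + 6 - 1
= 24

24


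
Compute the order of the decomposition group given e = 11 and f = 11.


|D_P| = e * f
= 11 * 11
= 121

121


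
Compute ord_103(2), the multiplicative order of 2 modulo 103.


We want ord_103(2), the smallest k >= 1 with 2^k = 1 mod 103.
n = 103 = 103, phi(103) = 102; the order divides phi(n).
Divisors of 102: 1, 2, 3, 6, 17, 34, 51, 102
Repeated squaring mod 103: 2^1 = 2, 2^2 = 4, 2^4 = 16, 2^8 = 50, 2^16 = 28, 2^32 = 63, 2^64 = 55
Test divisors in increasing order:
  k=1: 2^1 = 2 mod 103
  k=2: 2^2 = 4 mod 103
  k=3: 2^3 = 4 * 2 = 8 mod 103
  k=6: 2^6 = 16 * 4 = 64 mod 103
  k=17: 2^17 = 28 * 2 = 56 mod 103
  k=34: 2^34 = 63 * 4 = 46 mod 103
  k=51: 2^51 = 63 * 28 * 4 * 2 = 1 mod 103  <- first divisor giving 1
Order = 51

51


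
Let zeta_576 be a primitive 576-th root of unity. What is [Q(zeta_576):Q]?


The degree equals Euler's totient phi(576).
576 = 2^6 * 3^2
phi(576) = 192

192


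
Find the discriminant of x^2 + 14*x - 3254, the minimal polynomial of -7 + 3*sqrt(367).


The element -7 + 3*sqrt(367) has minimal polynomial:
x^2 + 14*x - 3254
Discriminant = (14)^2 - 4*(-3254)
= 196 + 13016
= 13212

13212


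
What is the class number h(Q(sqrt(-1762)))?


K = Q(sqrt(-1762)). d mod 4 = 2, so D = disc(K) = 4d = -7048
h(K) equals the number of primitive reduced positive-definite forms (a, b, c) = a*x^2 + b*x*y + c*y^2 with b^2 - 4ac = D,
where reduced means |b| <= a <= c, with b >= 0 whenever |b| = a or a = c, and primitive means gcd(a, b, c) = 1.
Reduced forces 3a^2 <= |D| = 7048, so 1 <= a <= 48; b must have the parity of D, and c = (b^2 - D)/(4a) must be an integer >= a.
Enumerate a = 1..48, b in [-a, a]:
  a=1: (1, 0, 1762)  [1]
  a=2: (2, 0, 881)  [1]
  a=3..6: none
  a=7: (7, -6, 253), (7, 6, 253)  [2]
  a=8..10: none
  a=11: (11, -6, 161), (11, 6, 161)  [2]
  a=12..13: none
  a=14: (14, -8, 127), (14, 8, 127)  [2]
  a=15..18: none
  a=19: (19, -18, 97), (19, 18, 97)  [2]
  a=20..21: none
  a=22: (22, -16, 83), (22, 16, 83)  [2]
  a=23: (23, -6, 77), (23, 6, 77)  [2]
  a=24..28: none
  a=29: (29, -12, 62), (29, 12, 62)  [2]
  a=30: none
  a=31: (31, -12, 58), (31, 12, 58)  [2]
  a=32..37: none
  a=38: (38, -20, 49), (38, 20, 49)  [2]
  a=39..40: none
  a=41: (41, -2, 43), (41, 2, 43)  [2]
  a=42..45: none
  a=46: (46, -40, 47), (46, 40, 47)  [2]
  a=47..48: none
Total reduced forms: 1 + 1 + 2 + 2 + 2 + 2 + 2 + 2 + 2 + 2 + 2 + 2 + 2 = 24
h = 24

24


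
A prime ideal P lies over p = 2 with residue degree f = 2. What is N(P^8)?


N(P^a) = p^(a*f)
= 2^(8*2)
= 2^16
= 65536

65536


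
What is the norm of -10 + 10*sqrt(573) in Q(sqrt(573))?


N(a + b*sqrt(d)) = a^2 - d*b^2
= (-10)^2 - (573)*(10)^2
= 100 - 57300
= -57200

-57200


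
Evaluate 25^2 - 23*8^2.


x^2 - d*y^2
= 25^2 - 23*8^2
= 625 - 1472
= -847

-847


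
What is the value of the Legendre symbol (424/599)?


p = 599 is prime, so compute (424/599) with the reciprocity algorithm (Jacobi-symbol steps: pull out 2s via (2/n), flip via reciprocity, reduce):
  pull out 2: (2/599) = +1  (since 599 mod 8 = 7)
  pull out 2: (2/599) = +1  (since 599 mod 8 = 7)
  pull out 2: (2/599) = +1  (since 599 mod 8 = 7)
  reciprocity: (53/599) -> +(599/53)
  reduce: (16/53)
  pull out 2: (2/53) = -1  (since 53 mod 8 = 5)
  pull out 2: (2/53) = -1  (since 53 mod 8 = 5)
  pull out 2: (2/53) = -1  (since 53 mod 8 = 5)
  pull out 2: (2/53) = -1  (since 53 mod 8 = 5)
  (1/53) = 1
Product of signs = 1
(424/599) = 1

1


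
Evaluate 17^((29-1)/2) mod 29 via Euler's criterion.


p = 29 is prime and the exponent is (p-1)/2 = 14, so by Euler's criterion 17^14 = (17/29) = +1 or -1 mod 29.
Compute by square-and-multiply:
  14 = 8 + 4 + 2 (binary 1110)
  Repeated squaring mod 29: 17^1 = 17, 17^2 = 28, 17^4 = 1, 17^8 = 1
  17^14 = 17^8 * 17^4 * 17^2 = 1 * 1 * 28 mod 29
    1 * 1 = 1 = 1 mod 29
    1 * 28 = 28 = 28 mod 29
  17^14 = 28 mod 29
Result 28 = p - 1 = -1 mod 29: 17 is a quadratic non-residue mod 29. As a residue in [0, p-1] the value is 28.
17^14 mod 29 = 28

28


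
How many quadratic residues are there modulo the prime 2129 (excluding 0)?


For prime p, the number of non-zero quadratic residues is (p-1)/2.
= (2129-1)/2
= 1064

1064


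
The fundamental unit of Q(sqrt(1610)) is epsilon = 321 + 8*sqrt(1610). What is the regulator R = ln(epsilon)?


epsilon = 321 + 8*sqrt(1610)
= 641.9984
R = ln(641.9984)
= 6.4646

6.4646


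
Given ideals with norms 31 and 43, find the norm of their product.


N(IJ) = N(I) * N(J)
= 31 * 43
= 1333

1333


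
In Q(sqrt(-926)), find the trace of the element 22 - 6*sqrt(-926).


Tr(a + b*sqrt(d)) = (a + b*sqrt(d)) + (a - b*sqrt(d)) = 2a
= 2 * (22)
= 44

44


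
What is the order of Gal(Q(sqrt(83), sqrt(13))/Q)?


The 2 square roots of distinct primes are multiplicatively independent over Q,
so [K:Q] = 2^2 and Gal(K/Q) is isomorphic to (Z/2Z)^2.
|Gal| = 2^2 = 4

4


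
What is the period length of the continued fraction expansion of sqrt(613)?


Run the CF algorithm for sqrt(613).
a_0 = floor(sqrt(613)) = 24; set m_0=0, q_0=1.
Recurrence: m' = q*a - m,  q' = (d - m'^2)/q,  a' = floor((a_0 + m')/q').
  step 1: m=24, q=37, a=1
  step 2: m=13, q=12, a=3
  step 3: m=23, q=7, a=6
  step 4: m=19, q=36, a=1
  step 5: m=17, q=9, a=4
  step 6: m=19, q=28, a=1
  step 7: m=9, q=19, a=1
  step 8: m=10, q=27, a=1
  step 9: m=17, q=12, a=3
  step 10: m=19, q=21, a=2
  step 11: m=23, q=4, a=11
  step 12: m=21, q=43, a=1
  step 13: m=22, q=3, a=15
  step 14: m=23, q=28, a=1
  step 15: m=5, q=21, a=1
  step 16: m=16, q=17, a=2
  step 17: m=18, q=17, a=2
  step 18: m=16, q=21, a=1
  step 19: m=5, q=28, a=1
  step 20: m=23, q=3, a=15
  step 21: m=22, q=43, a=1
  step 22: m=21, q=4, a=11
  step 23: m=23, q=21, a=2
  step 24: m=19, q=12, a=3
  step 25: m=17, q=27, a=1
  step 26: m=10, q=19, a=1
  step 27: m=9, q=28, a=1
  step 28: m=19, q=9, a=4
  step 29: m=17, q=36, a=1
  step 30: m=19, q=7, a=6
  step 31: m=23, q=12, a=3
  step 32: m=13, q=37, a=1
  step 33: m=24, q=1, a=48
a_33 = 2*a_0 = 48, so the period closes here.
sqrt(613) = [24; 1, 3, 6, 1, 4, 1, 1, 1, 3, 2, 11, 1, 15, 1, 1, 2, 2, 1, 1, 15, 1, 11, 2, 3, 1, 1, 1, 4, 1, 6, 3, 1, 48]
Period length = 33

33


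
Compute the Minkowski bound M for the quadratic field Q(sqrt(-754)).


d = -754, d mod 4 = 2, so disc(K) = 4d = -3016; |disc(K)| = 3016
Imaginary quadratic field, so n = 2, s = r2 = 1, r1 = 0
M = (n!/n^n) * (4/pi)^s * sqrt(|disc(K)|) = (2!/2^2) * (4/pi)^1 * sqrt(3016)
= 0.5 * 1.273240 * 54.918121
= 34.9620

34.9620


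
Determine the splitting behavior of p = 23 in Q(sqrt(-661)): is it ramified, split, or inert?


K = Q(sqrt(-661)). Since d mod 4 = 3, disc(K) = -2644.
Check p | disc: -2644 mod 23 = 1.
p does not divide disc. Compute Legendre symbol (d/p):
6^((23-1)/2) mod 23 = 1
(d/p) = 1, so p splits: (p) = P*P' with e=1, f=1, g=2.
Therefore p is split.

split


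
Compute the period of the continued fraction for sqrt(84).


Run the CF algorithm for sqrt(84).
a_0 = floor(sqrt(84)) = 9; set m_0=0, q_0=1.
Recurrence: m' = q*a - m,  q' = (d - m'^2)/q,  a' = floor((a_0 + m')/q').
  step 1: m=9, q=3, a=6
  step 2: m=9, q=1, a=18
a_2 = 2*a_0 = 18, so the period closes here.
sqrt(84) = [9; 6, 18]
Period length = 2

2


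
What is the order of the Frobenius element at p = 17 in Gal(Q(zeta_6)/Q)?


The Frobenius at p in Gal(Q(zeta_n)/Q) = (Z/nZ)* is the class of p, so its order is ord_6(17), the smallest k >= 1 with 17^k = 1 mod 6.
n = 6 = 2 * 3, phi(6) = 2; the order divides phi(n).
Divisors of 2: 1, 2
Repeated squaring mod 6: 17^1 = 5, 17^2 = 1
Test divisors in increasing order:
  k=1: 17^1 = 5 mod 6
  k=2: 17^2 = 1 mod 6  <- first divisor giving 1
Order = 2

2


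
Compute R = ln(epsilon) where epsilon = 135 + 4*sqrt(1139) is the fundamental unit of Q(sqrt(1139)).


epsilon = 135 + 4*sqrt(1139)
= 269.9963
R = ln(269.9963)
= 5.5984

5.5984


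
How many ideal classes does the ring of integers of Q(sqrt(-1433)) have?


K = Q(sqrt(-1433)). d mod 4 = 3, so D = disc(K) = 4d = -5732
h(K) equals the number of primitive reduced positive-definite forms (a, b, c) = a*x^2 + b*x*y + c*y^2 with b^2 - 4ac = D,
where reduced means |b| <= a <= c, with b >= 0 whenever |b| = a or a = c, and primitive means gcd(a, b, c) = 1.
Reduced forces 3a^2 <= |D| = 5732, so 1 <= a <= 43; b must have the parity of D, and c = (b^2 - D)/(4a) must be an integer >= a.
Enumerate a = 1..43, b in [-a, a]:
  a=1: (1, 0, 1433)  [1]
  a=2: (2, 2, 717)  [1]
  a=3: (3, -2, 478), (3, 2, 478)  [2]
  a=4..5: none
  a=6: (6, -2, 239), (6, 2, 239)  [2]
  a=7: (7, -6, 206), (7, 6, 206)  [2]
  a=8: none
  a=9: (9, -8, 161), (9, 8, 161)  [2]
  a=10..12: none
  a=13: (13, -12, 113), (13, 12, 113)  [2]
  a=14: (14, -6, 103), (14, 6, 103)  [2]
  a=15..17: none
  a=18: (18, -10, 81), (18, 10, 81)  [2]
  a=19: (19, -14, 78), (19, 14, 78)  [2]
  a=20: none
  a=21: (21, -20, 73), (21, -8, 69), (21, 8, 69), (21, 20, 73)  [4]
  a=22: none
  a=23: (23, -8, 63), (23, 8, 63)  [2]
  a=24..25: none
  a=26: (26, -14, 57), (26, 14, 57)  [2]
  a=27: (27, -10, 54), (27, 10, 54)  [2]
  a=28..36: none
  a=37: (37, -22, 42), (37, 22, 42)  [2]
  a=38: (38, -14, 39), (38, 14, 39)  [2]
  a=39: (39, -38, 46), (39, 38, 46)  [2]
  a=40: none
  a=41: (41, -34, 42), (41, 34, 42)  [2]
  a=42..43: none
Total reduced forms: 1 + 1 + 2 + 2 + 2 + 2 + 2 + 2 + 2 + 2 + 4 + 2 + 2 + 2 + 2 + 2 + 2 + 2 = 36
h = 36

36


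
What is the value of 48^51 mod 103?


p = 103 is prime and the exponent is (p-1)/2 = 51, so by Euler's criterion 48^51 = (48/103) = +1 or -1 mod 103.
Compute by square-and-multiply:
  51 = 32 + 16 + 2 + 1 (binary 110011)
  Repeated squaring mod 103: 48^1 = 48, 48^2 = 38, 48^4 = 2, 48^8 = 4, 48^16 = 16, 48^32 = 50
  48^51 = 48^32 * 48^16 * 48^2 * 48^1 = 50 * 16 * 38 * 48 mod 103
    50 * 16 = 800 = 79 mod 103
    79 * 38 = 3002 = 15 mod 103
    15 * 48 = 720 = 102 mod 103
  48^51 = 102 mod 103
Result 102 = p - 1 = -1 mod 103: 48 is a quadratic non-residue mod 103. As a residue in [0, p-1] the value is 102.
48^51 mod 103 = 102

102


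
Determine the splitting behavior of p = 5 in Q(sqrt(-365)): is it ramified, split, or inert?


K = Q(sqrt(-365)). Since d mod 4 = 3, disc(K) = -1460.
Check p | disc: -1460 mod 5 = 0.
p divides disc, so p ramifies: (p) = P^2 with e=2, f=1, g=1.
Therefore p is ramified.

ramified


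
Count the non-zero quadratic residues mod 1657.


For prime p, the number of non-zero quadratic residues is (p-1)/2.
= (1657-1)/2
= 828

828


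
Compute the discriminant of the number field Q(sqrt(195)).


For K = Q(sqrt(d)) with d squarefree: disc(K) = d if d = 1 mod 4, and disc(K) = 4d if d = 2 or 3 mod 4.
Here d = 195, and d mod 4 = 3.
d = 3 mod 4, not 1 (O_K = Z[sqrt(d)]), so disc(K) = 4d = 4 * (195) = 780

780


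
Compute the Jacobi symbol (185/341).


Compute (185/341) via quadratic reciprocity:
  reciprocity: (185/341) -> +(341/185)
  reduce: (156/185)
  pull out 2: (2/185) = +1  (since 185 mod 8 = 1)
  pull out 2: (2/185) = +1  (since 185 mod 8 = 1)
  reciprocity: (39/185) -> +(185/39)
  reduce: (29/39)
  reciprocity: (29/39) -> +(39/29)
  reduce: (10/29)
  pull out 2: (2/29) = -1  (since 29 mod 8 = 5)
  reciprocity: (5/29) -> +(29/5)
  reduce: (4/5)
  pull out 2: (2/5) = -1  (since 5 mod 8 = 5)
  pull out 2: (2/5) = -1  (since 5 mod 8 = 5)
  (1/5) = 1
Product of signs = -1

-1


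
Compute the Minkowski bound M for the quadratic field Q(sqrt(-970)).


d = -970, d mod 4 = 2, so disc(K) = 4d = -3880; |disc(K)| = 3880
Imaginary quadratic field, so n = 2, s = r2 = 1, r1 = 0
M = (n!/n^n) * (4/pi)^s * sqrt(|disc(K)|) = (2!/2^2) * (4/pi)^1 * sqrt(3880)
= 0.5 * 1.273240 * 62.289646
= 39.6548

39.6548


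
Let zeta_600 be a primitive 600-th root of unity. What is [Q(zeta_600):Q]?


The degree equals Euler's totient phi(600).
600 = 2^3 * 3 * 5^2
phi(600) = 160

160


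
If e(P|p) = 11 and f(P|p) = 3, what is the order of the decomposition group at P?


|D_P| = e * f
= 11 * 3
= 33

33


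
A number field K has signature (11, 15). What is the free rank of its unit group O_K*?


By Dirichlet's unit theorem:
rank = r1 + r2 - 1
= 11 + 15 - 1
= 25

25


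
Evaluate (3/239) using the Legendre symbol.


p = 239 is prime, so compute (3/239) with the reciprocity algorithm (Jacobi-symbol steps: pull out 2s via (2/n), flip via reciprocity, reduce):
  reciprocity: (3/239) -> -(239/3)
  reduce: (2/3)
  pull out 2: (2/3) = -1  (since 3 mod 8 = 3)
  (1/3) = 1
Product of signs = 1
(3/239) = 1

1


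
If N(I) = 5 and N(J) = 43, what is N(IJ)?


N(IJ) = N(I) * N(J)
= 5 * 43
= 215

215


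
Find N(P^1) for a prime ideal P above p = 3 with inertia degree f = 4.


N(P^a) = p^(a*f)
= 3^(1*4)
= 3^4
= 81

81


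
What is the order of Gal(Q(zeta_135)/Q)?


|Gal(Q(zeta_135)/Q)| = phi(135)
= 72

72


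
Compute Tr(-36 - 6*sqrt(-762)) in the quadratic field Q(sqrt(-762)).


Tr(a + b*sqrt(d)) = (a + b*sqrt(d)) + (a - b*sqrt(d)) = 2a
= 2 * (-36)
= -72

-72


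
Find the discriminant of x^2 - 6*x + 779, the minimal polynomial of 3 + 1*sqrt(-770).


The element 3 + 1*sqrt(-770) has minimal polynomial:
x^2 - 6*x + 779
Discriminant = (-6)^2 - 4*(779)
= 36 - 3116
= -3080

-3080


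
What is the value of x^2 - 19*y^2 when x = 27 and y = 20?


x^2 - d*y^2
= 27^2 - 19*20^2
= 729 - 7600
= -6871

-6871


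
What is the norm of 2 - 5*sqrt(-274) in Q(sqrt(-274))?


N(a + b*sqrt(d)) = a^2 - d*b^2
= (2)^2 - (-274)*(-5)^2
= 4 + 6850
= 6854

6854


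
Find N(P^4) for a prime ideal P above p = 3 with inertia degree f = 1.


N(P^a) = p^(a*f)
= 3^(4*1)
= 3^4
= 81

81


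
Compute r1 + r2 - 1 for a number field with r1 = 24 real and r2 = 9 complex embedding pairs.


By Dirichlet's unit theorem:
rank = r1 + r2 - 1
= 24 + 9 - 1
= 32

32


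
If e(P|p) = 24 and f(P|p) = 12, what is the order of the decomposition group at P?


|D_P| = e * f
= 24 * 12
= 288

288


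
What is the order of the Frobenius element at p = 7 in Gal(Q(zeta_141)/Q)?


The Frobenius at p in Gal(Q(zeta_n)/Q) = (Z/nZ)* is the class of p, so its order is ord_141(7), the smallest k >= 1 with 7^k = 1 mod 141.
n = 141 = 3 * 47, phi(141) = 92; the order divides phi(n).
Divisors of 92: 1, 2, 4, 23, 46, 92
Repeated squaring mod 141: 7^1 = 7, 7^2 = 49, 7^4 = 4, 7^8 = 16, 7^16 = 115, 7^32 = 112, 7^64 = 136
Test divisors in increasing order:
  k=1: 7^1 = 7 mod 141
  k=2: 7^2 = 49 mod 141
  k=4: 7^4 = 4 mod 141
  k=23: 7^23 = 115 * 4 * 49 * 7 = 1 mod 141  <- first divisor giving 1
Order = 23

23


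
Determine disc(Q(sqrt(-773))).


For K = Q(sqrt(d)) with d squarefree: disc(K) = d if d = 1 mod 4, and disc(K) = 4d if d = 2 or 3 mod 4.
Here d = -773, and d mod 4 = 3.
d = 3 mod 4, not 1 (O_K = Z[sqrt(d)]), so disc(K) = 4d = 4 * (-773) = -3092

-3092


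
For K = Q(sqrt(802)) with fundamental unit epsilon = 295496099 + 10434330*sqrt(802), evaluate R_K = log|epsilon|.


epsilon = 295496099 + 10434330*sqrt(802)
= 5.9099e+08
R = ln(5.9099e+08)
= 20.1973

20.1973


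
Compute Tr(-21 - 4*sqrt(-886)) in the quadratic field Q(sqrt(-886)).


Tr(a + b*sqrt(d)) = (a + b*sqrt(d)) + (a - b*sqrt(d)) = 2a
= 2 * (-21)
= -42

-42


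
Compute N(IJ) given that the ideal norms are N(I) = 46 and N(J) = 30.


N(IJ) = N(I) * N(J)
= 46 * 30
= 1380

1380


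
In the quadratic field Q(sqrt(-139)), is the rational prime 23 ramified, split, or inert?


K = Q(sqrt(-139)). Since d mod 4 = 1, disc(K) = -139.
Check p | disc: -139 mod 23 = 22.
p does not divide disc. Compute Legendre symbol (d/p):
22^((23-1)/2) mod 23 = -1
(d/p) = -1, so p is inert: (p) stays prime with e=1, f=2, g=1.
Therefore p is inert.

inert


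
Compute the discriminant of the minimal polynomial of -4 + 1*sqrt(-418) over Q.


The element -4 + 1*sqrt(-418) has minimal polynomial:
x^2 + 8*x + 434
Discriminant = (8)^2 - 4*(434)
= 64 - 1736
= -1672

-1672


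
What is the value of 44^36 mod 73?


p = 73 is prime and the exponent is (p-1)/2 = 36, so by Euler's criterion 44^36 = (44/73) = +1 or -1 mod 73.
Compute by square-and-multiply:
  36 = 32 + 4 (binary 100100)
  Repeated squaring mod 73: 44^1 = 44, 44^2 = 38, 44^4 = 57, 44^8 = 37, 44^16 = 55, 44^32 = 32
  44^36 = 44^32 * 44^4 = 32 * 57 mod 73
    32 * 57 = 1824 = 72 mod 73
  44^36 = 72 mod 73
Result 72 = p - 1 = -1 mod 73: 44 is a quadratic non-residue mod 73. As a residue in [0, p-1] the value is 72.
44^36 mod 73 = 72

72


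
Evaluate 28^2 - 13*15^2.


x^2 - d*y^2
= 28^2 - 13*15^2
= 784 - 2925
= -2141

-2141


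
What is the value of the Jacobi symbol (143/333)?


Compute (143/333) via quadratic reciprocity:
  reciprocity: (143/333) -> +(333/143)
  reduce: (47/143)
  reciprocity: (47/143) -> -(143/47)
  reduce: (2/47)
  pull out 2: (2/47) = +1  (since 47 mod 8 = 7)
  (1/47) = 1
Product of signs = -1

-1


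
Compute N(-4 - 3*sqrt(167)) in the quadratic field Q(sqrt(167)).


N(a + b*sqrt(d)) = a^2 - d*b^2
= (-4)^2 - (167)*(-3)^2
= 16 - 1503
= -1487

-1487


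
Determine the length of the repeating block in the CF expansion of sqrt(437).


Run the CF algorithm for sqrt(437).
a_0 = floor(sqrt(437)) = 20; set m_0=0, q_0=1.
Recurrence: m' = q*a - m,  q' = (d - m'^2)/q,  a' = floor((a_0 + m')/q').
  step 1: m=20, q=37, a=1
  step 2: m=17, q=4, a=9
  step 3: m=19, q=19, a=2
  step 4: m=19, q=4, a=9
  step 5: m=17, q=37, a=1
  step 6: m=20, q=1, a=40
a_6 = 2*a_0 = 40, so the period closes here.
sqrt(437) = [20; 1, 9, 2, 9, 1, 40]
Period length = 6

6


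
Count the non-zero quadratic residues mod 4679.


For prime p, the number of non-zero quadratic residues is (p-1)/2.
= (4679-1)/2
= 2339

2339


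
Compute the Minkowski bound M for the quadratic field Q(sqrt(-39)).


d = -39, d mod 4 = 1, so disc(K) = d = -39; |disc(K)| = 39
Imaginary quadratic field, so n = 2, s = r2 = 1, r1 = 0
M = (n!/n^n) * (4/pi)^s * sqrt(|disc(K)|) = (2!/2^2) * (4/pi)^1 * sqrt(39)
= 0.5 * 1.273240 * 6.244998
= 3.9757

3.9757


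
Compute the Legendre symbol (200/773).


p = 773 is prime, so compute (200/773) with the reciprocity algorithm (Jacobi-symbol steps: pull out 2s via (2/n), flip via reciprocity, reduce):
  pull out 2: (2/773) = -1  (since 773 mod 8 = 5)
  pull out 2: (2/773) = -1  (since 773 mod 8 = 5)
  pull out 2: (2/773) = -1  (since 773 mod 8 = 5)
  reciprocity: (25/773) -> +(773/25)
  reduce: (23/25)
  reciprocity: (23/25) -> +(25/23)
  reduce: (2/23)
  pull out 2: (2/23) = +1  (since 23 mod 8 = 7)
  (1/23) = 1
Product of signs = -1
(200/773) = -1

-1


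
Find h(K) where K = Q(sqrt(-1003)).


K = Q(sqrt(-1003)). d mod 4 = 1, so D = disc(K) = d = -1003
h(K) equals the number of primitive reduced positive-definite forms (a, b, c) = a*x^2 + b*x*y + c*y^2 with b^2 - 4ac = D,
where reduced means |b| <= a <= c, with b >= 0 whenever |b| = a or a = c, and primitive means gcd(a, b, c) = 1.
Reduced forces 3a^2 <= |D| = 1003, so 1 <= a <= 18; b must have the parity of D, and c = (b^2 - D)/(4a) must be an integer >= a.
Enumerate a = 1..18, b in [-a, a]:
  a=1: (1, 1, 251)  [1]
  a=2..10: none
  a=11: (11, -3, 23), (11, 3, 23)  [2]
  a=12..16: none
  a=17: (17, 17, 19)  [1]
  a=18: none
Total reduced forms: 1 + 2 + 1 = 4
h = 4

4


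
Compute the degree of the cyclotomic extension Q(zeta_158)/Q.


The degree equals Euler's totient phi(158).
158 = 2 * 79
phi(158) = 78

78


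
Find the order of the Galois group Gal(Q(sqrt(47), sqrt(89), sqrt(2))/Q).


The 3 square roots of distinct primes are multiplicatively independent over Q,
so [K:Q] = 2^3 and Gal(K/Q) is isomorphic to (Z/2Z)^3.
|Gal| = 2^3 = 8

8


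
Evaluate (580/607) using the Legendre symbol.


p = 607 is prime, so compute (580/607) with the reciprocity algorithm (Jacobi-symbol steps: pull out 2s via (2/n), flip via reciprocity, reduce):
  pull out 2: (2/607) = +1  (since 607 mod 8 = 7)
  pull out 2: (2/607) = +1  (since 607 mod 8 = 7)
  reciprocity: (145/607) -> +(607/145)
  reduce: (27/145)
  reciprocity: (27/145) -> +(145/27)
  reduce: (10/27)
  pull out 2: (2/27) = -1  (since 27 mod 8 = 3)
  reciprocity: (5/27) -> +(27/5)
  reduce: (2/5)
  pull out 2: (2/5) = -1  (since 5 mod 8 = 5)
  (1/5) = 1
Product of signs = 1
(580/607) = 1

1


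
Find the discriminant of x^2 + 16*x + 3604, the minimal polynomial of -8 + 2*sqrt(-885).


The element -8 + 2*sqrt(-885) has minimal polynomial:
x^2 + 16*x + 3604
Discriminant = (16)^2 - 4*(3604)
= 256 - 14416
= -14160

-14160


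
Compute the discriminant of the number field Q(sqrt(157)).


For K = Q(sqrt(d)) with d squarefree: disc(K) = d if d = 1 mod 4, and disc(K) = 4d if d = 2 or 3 mod 4.
Here d = 157, and d mod 4 = 1.
d = 1 mod 4 (O_K = Z[(1+sqrt(d))/2]), so disc(K) = d = 157

157


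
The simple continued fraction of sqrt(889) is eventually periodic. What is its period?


Run the CF algorithm for sqrt(889).
a_0 = floor(sqrt(889)) = 29; set m_0=0, q_0=1.
Recurrence: m' = q*a - m,  q' = (d - m'^2)/q,  a' = floor((a_0 + m')/q').
  step 1: m=29, q=48, a=1
  step 2: m=19, q=11, a=4
  step 3: m=25, q=24, a=2
  step 4: m=23, q=15, a=3
  step 5: m=22, q=27, a=1
  step 6: m=5, q=32, a=1
  step 7: m=27, q=5, a=11
  step 8: m=28, q=21, a=2
  step 9: m=14, q=33, a=1
  step 10: m=19, q=16, a=3
  step 11: m=29, q=3, a=19
  step 12: m=28, q=35, a=1
  step 13: m=7, q=24, a=1
  step 14: m=17, q=25, a=1
  step 15: m=8, q=33, a=1
  step 16: m=25, q=8, a=6
  step 17: m=23, q=45, a=1
  step 18: m=22, q=9, a=5
  step 19: m=23, q=40, a=1
  step 20: m=17, q=15, a=3
  step 21: m=28, q=7, a=8
  step 22: m=28, q=15, a=3
  step 23: m=17, q=40, a=1
  step 24: m=23, q=9, a=5
  step 25: m=22, q=45, a=1
  step 26: m=23, q=8, a=6
  step 27: m=25, q=33, a=1
  step 28: m=8, q=25, a=1
  step 29: m=17, q=24, a=1
  step 30: m=7, q=35, a=1
  step 31: m=28, q=3, a=19
  step 32: m=29, q=16, a=3
  step 33: m=19, q=33, a=1
  step 34: m=14, q=21, a=2
  step 35: m=28, q=5, a=11
  step 36: m=27, q=32, a=1
  step 37: m=5, q=27, a=1
  step 38: m=22, q=15, a=3
  step 39: m=23, q=24, a=2
  step 40: m=25, q=11, a=4
  step 41: m=19, q=48, a=1
  step 42: m=29, q=1, a=58
a_42 = 2*a_0 = 58, so the period closes here.
sqrt(889) = [29; 1, 4, 2, 3, 1, 1, 11, 2, 1, 3, 19, 1, 1, 1, 1, 6, 1, 5, 1, 3, 8, 3, 1, 5, 1, 6, 1, 1, 1, 1, 19, 3, 1, 2, 11, 1, 1, 3, 2, 4, 1, 58]
Period length = 42

42


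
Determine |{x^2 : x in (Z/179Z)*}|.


For prime p, the number of non-zero quadratic residues is (p-1)/2.
= (179-1)/2
= 89

89


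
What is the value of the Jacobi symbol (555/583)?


Compute (555/583) via quadratic reciprocity:
  reciprocity: (555/583) -> -(583/555)
  reduce: (28/555)
  pull out 2: (2/555) = -1  (since 555 mod 8 = 3)
  pull out 2: (2/555) = -1  (since 555 mod 8 = 3)
  reciprocity: (7/555) -> -(555/7)
  reduce: (2/7)
  pull out 2: (2/7) = +1  (since 7 mod 8 = 7)
  (1/7) = 1
Product of signs = 1

1


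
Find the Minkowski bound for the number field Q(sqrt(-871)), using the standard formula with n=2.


d = -871, d mod 4 = 1, so disc(K) = d = -871; |disc(K)| = 871
Imaginary quadratic field, so n = 2, s = r2 = 1, r1 = 0
M = (n!/n^n) * (4/pi)^s * sqrt(|disc(K)|) = (2!/2^2) * (4/pi)^1 * sqrt(871)
= 0.5 * 1.273240 * 29.512709
= 18.7884

18.7884


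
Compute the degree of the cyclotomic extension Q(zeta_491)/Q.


The degree equals Euler's totient phi(491).
491 = 491
phi(491) = 490

490


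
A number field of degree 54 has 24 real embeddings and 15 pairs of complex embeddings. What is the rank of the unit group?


By Dirichlet's unit theorem:
rank = r1 + r2 - 1
= 24 + 15 - 1
= 38

38


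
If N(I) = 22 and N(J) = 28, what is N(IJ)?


N(IJ) = N(I) * N(J)
= 22 * 28
= 616

616


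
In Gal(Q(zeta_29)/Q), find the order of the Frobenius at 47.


The Frobenius at p in Gal(Q(zeta_n)/Q) = (Z/nZ)* is the class of p, so its order is ord_29(47), the smallest k >= 1 with 47^k = 1 mod 29.
n = 29 = 29, phi(29) = 28; the order divides phi(n).
Divisors of 28: 1, 2, 4, 7, 14, 28
Repeated squaring mod 29: 47^1 = 18, 47^2 = 5, 47^4 = 25, 47^8 = 16, 47^16 = 24
Test divisors in increasing order:
  k=1: 47^1 = 18 mod 29
  k=2: 47^2 = 5 mod 29
  k=4: 47^4 = 25 mod 29
  k=7: 47^7 = 25 * 5 * 18 = 17 mod 29
  k=14: 47^14 = 16 * 25 * 5 = 28 mod 29
  k=28: 47^28 = 24 * 16 * 25 = 1 mod 29  <- first divisor giving 1
Order = 28

28


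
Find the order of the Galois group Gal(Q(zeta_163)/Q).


|Gal(Q(zeta_163)/Q)| = phi(163)
= 162

162


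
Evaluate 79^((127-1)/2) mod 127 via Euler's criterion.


p = 127 is prime and the exponent is (p-1)/2 = 63, so by Euler's criterion 79^63 = (79/127) = +1 or -1 mod 127.
Compute by square-and-multiply:
  63 = 32 + 16 + 8 + 4 + 2 + 1 (binary 111111)
  Repeated squaring mod 127: 79^1 = 79, 79^2 = 18, 79^4 = 70, 79^8 = 74, 79^16 = 15, 79^32 = 98
  79^63 = 79^32 * 79^16 * 79^8 * 79^4 * 79^2 * 79^1 = 98 * 15 * 74 * 70 * 18 * 79 mod 127
    98 * 15 = 1470 = 73 mod 127
    73 * 74 = 5402 = 68 mod 127
    68 * 70 = 4760 = 61 mod 127
    61 * 18 = 1098 = 82 mod 127
    82 * 79 = 6478 = 1 mod 127
  79^63 = 1 mod 127
Result 1: 79 is a quadratic residue mod 127.
79^63 mod 127 = 1

1


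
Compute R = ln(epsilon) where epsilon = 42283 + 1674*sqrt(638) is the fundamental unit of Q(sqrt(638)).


epsilon = 42283 + 1674*sqrt(638)
= 84566.0000
R = ln(84566.0000)
= 11.3453

11.3453


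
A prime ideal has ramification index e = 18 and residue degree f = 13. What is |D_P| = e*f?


|D_P| = e * f
= 18 * 13
= 234

234


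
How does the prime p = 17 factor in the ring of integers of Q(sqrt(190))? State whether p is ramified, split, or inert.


K = Q(sqrt(190)). Since d mod 4 = 2, disc(K) = 760.
Check p | disc: 760 mod 17 = 12.
p does not divide disc. Compute Legendre symbol (d/p):
3^((17-1)/2) mod 17 = -1
(d/p) = -1, so p is inert: (p) stays prime with e=1, f=2, g=1.
Therefore p is inert.

inert


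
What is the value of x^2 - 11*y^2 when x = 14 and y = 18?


x^2 - d*y^2
= 14^2 - 11*18^2
= 196 - 3564
= -3368

-3368


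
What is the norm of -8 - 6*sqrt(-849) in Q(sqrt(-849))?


N(a + b*sqrt(d)) = a^2 - d*b^2
= (-8)^2 - (-849)*(-6)^2
= 64 + 30564
= 30628

30628


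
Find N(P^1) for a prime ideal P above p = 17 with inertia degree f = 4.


N(P^a) = p^(a*f)
= 17^(1*4)
= 17^4
= 83521

83521
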